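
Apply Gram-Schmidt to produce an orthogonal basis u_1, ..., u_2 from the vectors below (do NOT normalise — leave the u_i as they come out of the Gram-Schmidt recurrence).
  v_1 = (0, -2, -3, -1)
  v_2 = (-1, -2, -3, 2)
Orthogonal basis:
  u_1 = (0, -2, -3, -1)
  u_2 = (-1, -3/7, -9/14, 39/14)

Apply the Gram-Schmidt recurrence
  u_1 = v_1
  u_i = v_i − Σ_{j<i} ((v_i · u_j) / (u_j · u_j)) · u_j.

Step by step this gives:
  u_1 = (0, -2, -3, -1)
  u_2 = (-1, -3/7, -9/14, 39/14)

Orthogonality check:
  u_2 · u_1 = 0 (should be 0)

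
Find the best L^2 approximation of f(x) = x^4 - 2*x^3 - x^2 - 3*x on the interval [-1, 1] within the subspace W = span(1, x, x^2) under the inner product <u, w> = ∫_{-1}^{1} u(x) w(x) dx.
g(x) = -x^2/7 - 21*x/5 - 3/35

The best approximation g ∈ W is the orthogonal projection of f onto W. Writing g = a_0 + a_1 x + a_2 x^2, the coefficients solve the normal equations G · a = b where
  G_{ij} = <φ_i, φ_j> and b_i = <f, φ_i>, with φ_0 = 1, φ_1 = x, φ_2 = x^2.
G =
  [2, 0, 2/3]
  [0, 2/3, 0]
  [2/3, 0, 2/5],
b = (-4/15, -14/5, -4/35).
Solving gives a_0 = -3/35, a_1 = -21/5, a_2 = -1/7, so
  g(x) = -x^2/7 - 21*x/5 - 3/35.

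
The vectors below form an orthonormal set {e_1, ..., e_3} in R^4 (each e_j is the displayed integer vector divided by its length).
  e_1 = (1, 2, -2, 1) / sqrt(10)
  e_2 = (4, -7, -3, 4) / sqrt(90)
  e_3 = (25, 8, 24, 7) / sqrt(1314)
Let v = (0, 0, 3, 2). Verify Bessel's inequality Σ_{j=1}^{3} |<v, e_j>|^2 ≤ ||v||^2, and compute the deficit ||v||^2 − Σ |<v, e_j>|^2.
Σ |<v, e_j>|^2 = 1057/146; ||v||^2 = 13; deficit = 841/146

Write each e_j = u_j / sqrt(<u_j, u_j>) where u_j is the displayed integer vector. Then <v, e_j> = <v, u_j> / sqrt(<u_j, u_j>), so |<v, e_j>|^2 = <v, u_j>^2 / <u_j, u_j>.
Coefficients: <v, e_1> = -4/sqrt(10), <v, e_2> = -1/sqrt(90), <v, e_3> = 86/sqrt(1314).
Square and sum: Σ |<v, e_j>|^2 = 1057/146.
Compute ||v||^2 = v·v = 13.
Deficit = 13 − 1057/146 = 841/146 ≥ 0, confirming Bessel's inequality. (The deficit equals ||v − Σ <v,e_j> e_j||^2, the squared distance from v to span{e_j}.)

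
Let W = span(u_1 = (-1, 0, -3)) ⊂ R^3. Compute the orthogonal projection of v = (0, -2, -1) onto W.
proj_W(v) = (-3/10, 0, -9/10)

Set up U = [u_1 | ... | u_1] ∈ R^(3×1). The projector onto W = col(U) is P = U (U^T U)^(-1) U^T.
Compute U^T U =
  [10],
and U^T v = (3).
Solve U^T U · c = U^T v for the coefficients: c = (3/10). The projection is proj_W(v) = U c.
Check: (v - proj_W(v)) · u_1 = 0  (should be 0).
Result: proj_W(v) = (-3/10, 0, -9/10).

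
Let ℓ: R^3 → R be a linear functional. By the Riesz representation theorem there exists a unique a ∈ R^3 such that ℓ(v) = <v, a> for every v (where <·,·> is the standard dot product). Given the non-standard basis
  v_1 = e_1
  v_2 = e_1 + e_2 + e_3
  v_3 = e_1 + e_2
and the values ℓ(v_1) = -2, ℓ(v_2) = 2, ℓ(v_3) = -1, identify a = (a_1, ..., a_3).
a = (-2, 1, 3)

Write a = (a_1, ..., a_3) in the standard basis. For each basis vector v_i, ℓ(v_i) = <v_i, a> is a linear equation in the a_j's. Collect the n equations into a matrix system V a = ℓ, where row i of V is v_i (expressed in the standard basis). Since V is invertible (lower-triangular with 1s on the diagonal, up to permutation), solve by back-substitution:
  V =
[[1, 0, 0],
 [1, 1, 1],
 [1, 1, 0]]
  V a = (-2, 2, -1)
Solving gives a = (-2, 1, 3).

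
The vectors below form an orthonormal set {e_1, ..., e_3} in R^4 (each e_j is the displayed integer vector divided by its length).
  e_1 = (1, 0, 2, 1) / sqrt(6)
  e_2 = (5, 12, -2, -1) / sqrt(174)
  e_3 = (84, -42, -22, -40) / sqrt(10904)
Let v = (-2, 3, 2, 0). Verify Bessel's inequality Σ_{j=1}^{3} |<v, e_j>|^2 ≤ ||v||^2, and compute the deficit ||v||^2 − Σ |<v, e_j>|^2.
Σ |<v, e_j>|^2 = 1309/94; ||v||^2 = 17; deficit = 289/94

Write each e_j = u_j / sqrt(<u_j, u_j>) where u_j is the displayed integer vector. Then <v, e_j> = <v, u_j> / sqrt(<u_j, u_j>), so |<v, e_j>|^2 = <v, u_j>^2 / <u_j, u_j>.
Coefficients: <v, e_1> = 2/sqrt(6), <v, e_2> = 22/sqrt(174), <v, e_3> = -338/sqrt(10904).
Square and sum: Σ |<v, e_j>|^2 = 1309/94.
Compute ||v||^2 = v·v = 17.
Deficit = 17 − 1309/94 = 289/94 ≥ 0, confirming Bessel's inequality. (The deficit equals ||v − Σ <v,e_j> e_j||^2, the squared distance from v to span{e_j}.)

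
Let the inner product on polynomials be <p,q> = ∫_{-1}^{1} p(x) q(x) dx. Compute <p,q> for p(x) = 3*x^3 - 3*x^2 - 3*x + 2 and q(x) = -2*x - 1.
<p,q> = -2/5

Expand the product: p(x)·q(x) = -6*x^4 + 3*x^3 + 9*x^2 - x - 2.
∫_{-1}^{1} of each monomial x^k gives [2/(k+1) if k even, 0 if k odd]. Integrating term-by-term (or equivalently evaluating the antiderivative F(x) = -6*x^5/5 + 3*x^4/4 + 3*x^3 - x^2/2 - 2*x at the endpoints):
  F(1) − F(−1) = 1/20 − (9/20) = -2/5.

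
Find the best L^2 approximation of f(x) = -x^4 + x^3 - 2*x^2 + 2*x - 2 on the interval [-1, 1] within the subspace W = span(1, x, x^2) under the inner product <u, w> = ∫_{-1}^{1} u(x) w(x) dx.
g(x) = -20*x^2/7 + 13*x/5 - 67/35

The best approximation g ∈ W is the orthogonal projection of f onto W. Writing g = a_0 + a_1 x + a_2 x^2, the coefficients solve the normal equations G · a = b where
  G_{ij} = <φ_i, φ_j> and b_i = <f, φ_i>, with φ_0 = 1, φ_1 = x, φ_2 = x^2.
G =
  [2, 0, 2/3]
  [0, 2/3, 0]
  [2/3, 0, 2/5],
b = (-86/15, 26/15, -254/105).
Solving gives a_0 = -67/35, a_1 = 13/5, a_2 = -20/7, so
  g(x) = -20*x^2/7 + 13*x/5 - 67/35.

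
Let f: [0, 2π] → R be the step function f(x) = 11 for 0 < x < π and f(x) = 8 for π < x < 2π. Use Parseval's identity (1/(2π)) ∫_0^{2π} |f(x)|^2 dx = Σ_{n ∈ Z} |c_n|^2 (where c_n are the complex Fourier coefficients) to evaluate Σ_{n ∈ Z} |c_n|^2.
Σ |c_n|^2 = 185/2

Parseval equates the L^2 energy of f (normalised by 1/(2π)) with the ℓ^2 sum of its Fourier coefficients: (1/(2π)) ∫_0^{2π} |f|^2 = Σ |c_n|^2.
Compute the left side: (1/(2π)) [∫_0^π 11^2 dx + ∫_π^{2π} 8^2 dx] = (1/(2π)) · (121π + 64π) = (121 + 64)/2 = 185/2.
So Σ_{n ∈ Z} |c_n|^2 = 185/2.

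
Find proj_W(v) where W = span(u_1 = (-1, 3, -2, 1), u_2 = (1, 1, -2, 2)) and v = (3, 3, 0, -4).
proj_W(v) = (-41/43, 31/43, 10/43, -28/43)

Set up U = [u_1 | ... | u_2] ∈ R^(4×2). The projector onto W = col(U) is P = U (U^T U)^(-1) U^T.
Compute U^T U =
  [15, 8]
  [8, 10],
and U^T v = (2, -2).
Solve U^T U · c = U^T v for the coefficients: c = (18/43, -23/43). The projection is proj_W(v) = U c.
Check: (v - proj_W(v)) · u_1 = 0  (should be 0).
Check: (v - proj_W(v)) · u_2 = 0  (should be 0).
Result: proj_W(v) = (-41/43, 31/43, 10/43, -28/43).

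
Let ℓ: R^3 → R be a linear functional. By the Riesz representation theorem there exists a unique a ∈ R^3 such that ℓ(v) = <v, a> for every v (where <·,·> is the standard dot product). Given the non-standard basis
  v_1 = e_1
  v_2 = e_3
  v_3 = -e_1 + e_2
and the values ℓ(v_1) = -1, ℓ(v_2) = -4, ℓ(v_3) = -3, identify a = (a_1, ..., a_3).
a = (-1, -4, -4)

Write a = (a_1, ..., a_3) in the standard basis. For each basis vector v_i, ℓ(v_i) = <v_i, a> is a linear equation in the a_j's. Collect the n equations into a matrix system V a = ℓ, where row i of V is v_i (expressed in the standard basis). Since V is invertible (lower-triangular with 1s on the diagonal, up to permutation), solve by back-substitution:
  V =
[[1, 0, 0],
 [0, 0, 1],
 [-1, 1, 0]]
  V a = (-1, -4, -3)
Solving gives a = (-1, -4, -4).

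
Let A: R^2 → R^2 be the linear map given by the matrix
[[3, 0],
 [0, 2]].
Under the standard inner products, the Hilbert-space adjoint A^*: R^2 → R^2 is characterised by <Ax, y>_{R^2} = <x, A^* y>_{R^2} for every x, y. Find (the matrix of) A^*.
A^* = A^T =
[[3, 0],
 [0, 2]]

For real matrices with standard dot products, the defining identity <Ax, y> = <x, A^* y> gives (Ax)^T y = x^T (A^*) y, i.e. x^T A^T y = x^T (A^*) y. Since this holds for all x, y, we must have A^* = A^T. Therefore
A^* =
[[3, 0],
 [0, 2]].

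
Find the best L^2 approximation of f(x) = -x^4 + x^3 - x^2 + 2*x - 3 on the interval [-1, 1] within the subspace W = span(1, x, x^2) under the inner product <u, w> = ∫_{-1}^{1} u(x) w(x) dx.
g(x) = -13*x^2/7 + 13*x/5 - 102/35

The best approximation g ∈ W is the orthogonal projection of f onto W. Writing g = a_0 + a_1 x + a_2 x^2, the coefficients solve the normal equations G · a = b where
  G_{ij} = <φ_i, φ_j> and b_i = <f, φ_i>, with φ_0 = 1, φ_1 = x, φ_2 = x^2.
G =
  [2, 0, 2/3]
  [0, 2/3, 0]
  [2/3, 0, 2/5],
b = (-106/15, 26/15, -94/35).
Solving gives a_0 = -102/35, a_1 = 13/5, a_2 = -13/7, so
  g(x) = -13*x^2/7 + 13*x/5 - 102/35.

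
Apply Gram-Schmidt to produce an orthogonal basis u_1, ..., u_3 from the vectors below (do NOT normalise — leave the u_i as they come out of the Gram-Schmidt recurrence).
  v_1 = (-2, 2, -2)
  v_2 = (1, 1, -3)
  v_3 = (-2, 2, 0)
Orthogonal basis:
  u_1 = (-2, 2, -2)
  u_2 = (2, 0, -2)
  u_3 = (1/3, 2/3, 1/3)

Apply the Gram-Schmidt recurrence
  u_1 = v_1
  u_i = v_i − Σ_{j<i} ((v_i · u_j) / (u_j · u_j)) · u_j.

Step by step this gives:
  u_1 = (-2, 2, -2)
  u_2 = (2, 0, -2)
  u_3 = (1/3, 2/3, 1/3)

Orthogonality check:
  u_2 · u_1 = 0 (should be 0)
  u_3 · u_1 = 0 (should be 0)
  u_3 · u_2 = 0 (should be 0)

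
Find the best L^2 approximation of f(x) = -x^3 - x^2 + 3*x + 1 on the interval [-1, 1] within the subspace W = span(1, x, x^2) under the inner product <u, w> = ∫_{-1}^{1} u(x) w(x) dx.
g(x) = -x^2 + 12*x/5 + 1

The best approximation g ∈ W is the orthogonal projection of f onto W. Writing g = a_0 + a_1 x + a_2 x^2, the coefficients solve the normal equations G · a = b where
  G_{ij} = <φ_i, φ_j> and b_i = <f, φ_i>, with φ_0 = 1, φ_1 = x, φ_2 = x^2.
G =
  [2, 0, 2/3]
  [0, 2/3, 0]
  [2/3, 0, 2/5],
b = (4/3, 8/5, 4/15).
Solving gives a_0 = 1, a_1 = 12/5, a_2 = -1, so
  g(x) = -x^2 + 12*x/5 + 1.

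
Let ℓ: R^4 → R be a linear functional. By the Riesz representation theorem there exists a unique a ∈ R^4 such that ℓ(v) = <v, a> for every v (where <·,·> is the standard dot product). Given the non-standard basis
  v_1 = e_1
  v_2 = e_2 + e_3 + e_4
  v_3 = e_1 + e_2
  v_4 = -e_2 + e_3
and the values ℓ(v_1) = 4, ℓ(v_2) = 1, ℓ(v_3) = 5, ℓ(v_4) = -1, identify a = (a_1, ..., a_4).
a = (4, 1, 0, 0)

Write a = (a_1, ..., a_4) in the standard basis. For each basis vector v_i, ℓ(v_i) = <v_i, a> is a linear equation in the a_j's. Collect the n equations into a matrix system V a = ℓ, where row i of V is v_i (expressed in the standard basis). Since V is invertible (lower-triangular with 1s on the diagonal, up to permutation), solve by back-substitution:
  V =
[[1, 0, 0, 0],
 [0, 1, 1, 1],
 [1, 1, 0, 0],
 [0, -1, 1, 0]]
  V a = (4, 1, 5, -1)
Solving gives a = (4, 1, 0, 0).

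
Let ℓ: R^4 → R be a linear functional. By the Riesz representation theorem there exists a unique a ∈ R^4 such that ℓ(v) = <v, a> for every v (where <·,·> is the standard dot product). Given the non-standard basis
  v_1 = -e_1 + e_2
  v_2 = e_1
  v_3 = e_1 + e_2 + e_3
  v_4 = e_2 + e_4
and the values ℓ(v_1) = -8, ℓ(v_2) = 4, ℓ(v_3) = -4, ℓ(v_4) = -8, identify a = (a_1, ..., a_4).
a = (4, -4, -4, -4)

Write a = (a_1, ..., a_4) in the standard basis. For each basis vector v_i, ℓ(v_i) = <v_i, a> is a linear equation in the a_j's. Collect the n equations into a matrix system V a = ℓ, where row i of V is v_i (expressed in the standard basis). Since V is invertible (lower-triangular with 1s on the diagonal, up to permutation), solve by back-substitution:
  V =
[[-1, 1, 0, 0],
 [1, 0, 0, 0],
 [1, 1, 1, 0],
 [0, 1, 0, 1]]
  V a = (-8, 4, -4, -8)
Solving gives a = (4, -4, -4, -4).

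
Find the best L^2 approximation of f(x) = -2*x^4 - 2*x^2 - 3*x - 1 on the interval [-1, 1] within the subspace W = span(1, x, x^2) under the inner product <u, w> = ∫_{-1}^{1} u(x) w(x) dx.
g(x) = -26*x^2/7 - 3*x - 29/35

The best approximation g ∈ W is the orthogonal projection of f onto W. Writing g = a_0 + a_1 x + a_2 x^2, the coefficients solve the normal equations G · a = b where
  G_{ij} = <φ_i, φ_j> and b_i = <f, φ_i>, with φ_0 = 1, φ_1 = x, φ_2 = x^2.
G =
  [2, 0, 2/3]
  [0, 2/3, 0]
  [2/3, 0, 2/5],
b = (-62/15, -2, -214/105).
Solving gives a_0 = -29/35, a_1 = -3, a_2 = -26/7, so
  g(x) = -26*x^2/7 - 3*x - 29/35.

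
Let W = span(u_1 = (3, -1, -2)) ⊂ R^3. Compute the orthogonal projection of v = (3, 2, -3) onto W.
proj_W(v) = (39/14, -13/14, -13/7)

Set up U = [u_1 | ... | u_1] ∈ R^(3×1). The projector onto W = col(U) is P = U (U^T U)^(-1) U^T.
Compute U^T U =
  [14],
and U^T v = (13).
Solve U^T U · c = U^T v for the coefficients: c = (13/14). The projection is proj_W(v) = U c.
Check: (v - proj_W(v)) · u_1 = 0  (should be 0).
Result: proj_W(v) = (39/14, -13/14, -13/7).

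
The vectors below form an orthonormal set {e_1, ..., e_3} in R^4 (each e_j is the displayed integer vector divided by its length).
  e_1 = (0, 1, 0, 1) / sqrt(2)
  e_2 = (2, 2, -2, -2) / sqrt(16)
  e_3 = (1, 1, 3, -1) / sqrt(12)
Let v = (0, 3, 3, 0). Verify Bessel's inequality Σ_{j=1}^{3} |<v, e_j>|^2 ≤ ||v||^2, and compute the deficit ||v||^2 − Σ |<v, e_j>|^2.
Σ |<v, e_j>|^2 = 33/2; ||v||^2 = 18; deficit = 3/2

Write each e_j = u_j / sqrt(<u_j, u_j>) where u_j is the displayed integer vector. Then <v, e_j> = <v, u_j> / sqrt(<u_j, u_j>), so |<v, e_j>|^2 = <v, u_j>^2 / <u_j, u_j>.
Coefficients: <v, e_1> = 3/sqrt(2), <v, e_2> = 0/sqrt(16), <v, e_3> = 12/sqrt(12).
Square and sum: Σ |<v, e_j>|^2 = 33/2.
Compute ||v||^2 = v·v = 18.
Deficit = 18 − 33/2 = 3/2 ≥ 0, confirming Bessel's inequality. (The deficit equals ||v − Σ <v,e_j> e_j||^2, the squared distance from v to span{e_j}.)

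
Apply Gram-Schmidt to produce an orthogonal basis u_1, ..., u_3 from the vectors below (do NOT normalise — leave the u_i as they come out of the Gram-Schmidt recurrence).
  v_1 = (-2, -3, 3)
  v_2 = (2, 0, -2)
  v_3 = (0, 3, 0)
Orthogonal basis:
  u_1 = (-2, -3, 3)
  u_2 = (12/11, -15/11, -7/11)
  u_3 = (9/19, 3/19, 9/19)

Apply the Gram-Schmidt recurrence
  u_1 = v_1
  u_i = v_i − Σ_{j<i} ((v_i · u_j) / (u_j · u_j)) · u_j.

Step by step this gives:
  u_1 = (-2, -3, 3)
  u_2 = (12/11, -15/11, -7/11)
  u_3 = (9/19, 3/19, 9/19)

Orthogonality check:
  u_2 · u_1 = 0 (should be 0)
  u_3 · u_1 = 0 (should be 0)
  u_3 · u_2 = 0 (should be 0)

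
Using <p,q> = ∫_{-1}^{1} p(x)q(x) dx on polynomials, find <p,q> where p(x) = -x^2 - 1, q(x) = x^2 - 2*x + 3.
<p,q> = -136/15

Expand the product: p(x)·q(x) = -x^4 + 2*x^3 - 4*x^2 + 2*x - 3.
∫_{-1}^{1} of each monomial x^k gives [2/(k+1) if k even, 0 if k odd]. Integrating term-by-term (or equivalently evaluating the antiderivative F(x) = -x^5/5 + x^4/2 - 4*x^3/3 + x^2 - 3*x at the endpoints):
  F(1) − F(−1) = -91/30 − (181/30) = -136/15.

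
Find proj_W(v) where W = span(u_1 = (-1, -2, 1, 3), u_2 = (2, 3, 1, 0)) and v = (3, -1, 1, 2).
proj_W(v) = (4/7, 82/161, 214/161, 48/23)

Set up U = [u_1 | ... | u_2] ∈ R^(4×2). The projector onto W = col(U) is P = U (U^T U)^(-1) U^T.
Compute U^T U =
  [15, -7]
  [-7, 14],
and U^T v = (6, 4).
Solve U^T U · c = U^T v for the coefficients: c = (16/23, 102/161). The projection is proj_W(v) = U c.
Check: (v - proj_W(v)) · u_1 = 0  (should be 0).
Check: (v - proj_W(v)) · u_2 = 0  (should be 0).
Result: proj_W(v) = (4/7, 82/161, 214/161, 48/23).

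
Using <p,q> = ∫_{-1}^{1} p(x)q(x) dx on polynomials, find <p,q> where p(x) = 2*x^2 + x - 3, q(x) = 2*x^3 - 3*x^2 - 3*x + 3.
<p,q> = -58/5

Expand the product: p(x)·q(x) = 4*x^5 - 4*x^4 - 15*x^3 + 12*x^2 + 12*x - 9.
∫_{-1}^{1} of each monomial x^k gives [2/(k+1) if k even, 0 if k odd]. Integrating term-by-term (or equivalently evaluating the antiderivative F(x) = 2*x^6/3 - 4*x^5/5 - 15*x^4/4 + 4*x^3 + 6*x^2 - 9*x at the endpoints):
  F(1) − F(−1) = -173/60 − (523/60) = -58/5.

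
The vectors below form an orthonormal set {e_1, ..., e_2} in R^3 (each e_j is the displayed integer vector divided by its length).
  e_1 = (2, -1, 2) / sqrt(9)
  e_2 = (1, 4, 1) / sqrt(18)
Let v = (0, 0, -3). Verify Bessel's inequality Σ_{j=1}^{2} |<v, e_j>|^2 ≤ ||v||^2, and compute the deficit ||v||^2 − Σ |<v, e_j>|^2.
Σ |<v, e_j>|^2 = 9/2; ||v||^2 = 9; deficit = 9/2

Write each e_j = u_j / sqrt(<u_j, u_j>) where u_j is the displayed integer vector. Then <v, e_j> = <v, u_j> / sqrt(<u_j, u_j>), so |<v, e_j>|^2 = <v, u_j>^2 / <u_j, u_j>.
Coefficients: <v, e_1> = -6/sqrt(9), <v, e_2> = -3/sqrt(18).
Square and sum: Σ |<v, e_j>|^2 = 9/2.
Compute ||v||^2 = v·v = 9.
Deficit = 9 − 9/2 = 9/2 ≥ 0, confirming Bessel's inequality. (The deficit equals ||v − Σ <v,e_j> e_j||^2, the squared distance from v to span{e_j}.)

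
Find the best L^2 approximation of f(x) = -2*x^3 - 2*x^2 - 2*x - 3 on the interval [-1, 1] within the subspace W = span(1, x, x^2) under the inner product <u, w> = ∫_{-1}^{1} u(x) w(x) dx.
g(x) = -2*x^2 - 16*x/5 - 3

The best approximation g ∈ W is the orthogonal projection of f onto W. Writing g = a_0 + a_1 x + a_2 x^2, the coefficients solve the normal equations G · a = b where
  G_{ij} = <φ_i, φ_j> and b_i = <f, φ_i>, with φ_0 = 1, φ_1 = x, φ_2 = x^2.
G =
  [2, 0, 2/3]
  [0, 2/3, 0]
  [2/3, 0, 2/5],
b = (-22/3, -32/15, -14/5).
Solving gives a_0 = -3, a_1 = -16/5, a_2 = -2, so
  g(x) = -2*x^2 - 16*x/5 - 3.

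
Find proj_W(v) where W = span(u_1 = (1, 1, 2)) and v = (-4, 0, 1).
proj_W(v) = (-1/3, -1/3, -2/3)

Set up U = [u_1 | ... | u_1] ∈ R^(3×1). The projector onto W = col(U) is P = U (U^T U)^(-1) U^T.
Compute U^T U =
  [6],
and U^T v = (-2).
Solve U^T U · c = U^T v for the coefficients: c = (-1/3). The projection is proj_W(v) = U c.
Check: (v - proj_W(v)) · u_1 = 0  (should be 0).
Result: proj_W(v) = (-1/3, -1/3, -2/3).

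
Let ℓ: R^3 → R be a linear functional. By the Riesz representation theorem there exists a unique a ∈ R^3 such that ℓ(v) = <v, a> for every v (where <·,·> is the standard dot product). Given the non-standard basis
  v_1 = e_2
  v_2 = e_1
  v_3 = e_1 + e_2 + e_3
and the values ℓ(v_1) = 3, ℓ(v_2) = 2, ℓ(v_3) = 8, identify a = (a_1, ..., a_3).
a = (2, 3, 3)

Write a = (a_1, ..., a_3) in the standard basis. For each basis vector v_i, ℓ(v_i) = <v_i, a> is a linear equation in the a_j's. Collect the n equations into a matrix system V a = ℓ, where row i of V is v_i (expressed in the standard basis). Since V is invertible (lower-triangular with 1s on the diagonal, up to permutation), solve by back-substitution:
  V =
[[0, 1, 0],
 [1, 0, 0],
 [1, 1, 1]]
  V a = (3, 2, 8)
Solving gives a = (2, 3, 3).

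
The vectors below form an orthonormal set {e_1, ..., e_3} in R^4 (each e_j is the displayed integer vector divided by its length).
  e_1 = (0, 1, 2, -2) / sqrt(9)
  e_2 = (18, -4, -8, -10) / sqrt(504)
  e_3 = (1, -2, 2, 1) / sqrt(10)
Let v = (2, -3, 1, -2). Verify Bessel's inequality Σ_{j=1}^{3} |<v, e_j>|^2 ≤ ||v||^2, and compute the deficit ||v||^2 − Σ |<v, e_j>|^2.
Σ |<v, e_j>|^2 = 509/35; ||v||^2 = 18; deficit = 121/35

Write each e_j = u_j / sqrt(<u_j, u_j>) where u_j is the displayed integer vector. Then <v, e_j> = <v, u_j> / sqrt(<u_j, u_j>), so |<v, e_j>|^2 = <v, u_j>^2 / <u_j, u_j>.
Coefficients: <v, e_1> = 3/sqrt(9), <v, e_2> = 60/sqrt(504), <v, e_3> = 8/sqrt(10).
Square and sum: Σ |<v, e_j>|^2 = 509/35.
Compute ||v||^2 = v·v = 18.
Deficit = 18 − 509/35 = 121/35 ≥ 0, confirming Bessel's inequality. (The deficit equals ||v − Σ <v,e_j> e_j||^2, the squared distance from v to span{e_j}.)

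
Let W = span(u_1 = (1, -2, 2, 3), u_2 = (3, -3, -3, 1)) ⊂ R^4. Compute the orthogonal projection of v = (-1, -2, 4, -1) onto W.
proj_W(v) = (-100/117, 29/117, 313/117, 4/3)

Set up U = [u_1 | ... | u_2] ∈ R^(4×2). The projector onto W = col(U) is P = U (U^T U)^(-1) U^T.
Compute U^T U =
  [18, 6]
  [6, 28],
and U^T v = (8, -10).
Solve U^T U · c = U^T v for the coefficients: c = (71/117, -19/39). The projection is proj_W(v) = U c.
Check: (v - proj_W(v)) · u_1 = 0  (should be 0).
Check: (v - proj_W(v)) · u_2 = 0  (should be 0).
Result: proj_W(v) = (-100/117, 29/117, 313/117, 4/3).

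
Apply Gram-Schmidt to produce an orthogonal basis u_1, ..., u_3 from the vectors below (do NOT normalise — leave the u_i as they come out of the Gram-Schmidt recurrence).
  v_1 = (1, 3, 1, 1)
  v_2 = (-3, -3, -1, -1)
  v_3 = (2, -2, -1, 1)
Orthogonal basis:
  u_1 = (1, 3, 1, 1)
  u_2 = (-11/6, 1/2, 1/6, 1/6)
  u_3 = (0, -4/11, -5/11, 17/11)

Apply the Gram-Schmidt recurrence
  u_1 = v_1
  u_i = v_i − Σ_{j<i} ((v_i · u_j) / (u_j · u_j)) · u_j.

Step by step this gives:
  u_1 = (1, 3, 1, 1)
  u_2 = (-11/6, 1/2, 1/6, 1/6)
  u_3 = (0, -4/11, -5/11, 17/11)

Orthogonality check:
  u_2 · u_1 = 0 (should be 0)
  u_3 · u_1 = 0 (should be 0)
  u_3 · u_2 = 0 (should be 0)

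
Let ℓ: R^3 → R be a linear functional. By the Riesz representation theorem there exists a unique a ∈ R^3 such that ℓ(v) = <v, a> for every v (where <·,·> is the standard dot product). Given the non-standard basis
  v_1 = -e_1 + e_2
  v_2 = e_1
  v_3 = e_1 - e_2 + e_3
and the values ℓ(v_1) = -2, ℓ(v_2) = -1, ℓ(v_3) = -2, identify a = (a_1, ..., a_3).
a = (-1, -3, -4)

Write a = (a_1, ..., a_3) in the standard basis. For each basis vector v_i, ℓ(v_i) = <v_i, a> is a linear equation in the a_j's. Collect the n equations into a matrix system V a = ℓ, where row i of V is v_i (expressed in the standard basis). Since V is invertible (lower-triangular with 1s on the diagonal, up to permutation), solve by back-substitution:
  V =
[[-1, 1, 0],
 [1, 0, 0],
 [1, -1, 1]]
  V a = (-2, -1, -2)
Solving gives a = (-1, -3, -4).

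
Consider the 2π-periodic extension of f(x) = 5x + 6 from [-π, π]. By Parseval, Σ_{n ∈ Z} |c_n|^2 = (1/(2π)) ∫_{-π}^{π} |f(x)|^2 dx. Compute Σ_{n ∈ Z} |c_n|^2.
Σ |c_n|^2 = 25π^2/3 + 36

Expand and integrate term by term over [-π, π]:
  ∫ (5x)^2 dx = 25·(2π^3/3); ∫ 2·5·(6)·x dx = 0 (odd integrand); ∫ 6^2 dx = 36·2π.
So (1/(2π)) ∫_{-π}^{π} (5x + 6)^2 dx = 25π^2/3 + 36 = 25π^2/3 + 36.
Parseval ⇒ Σ |c_n|^2 = 25π^2/3 + 36.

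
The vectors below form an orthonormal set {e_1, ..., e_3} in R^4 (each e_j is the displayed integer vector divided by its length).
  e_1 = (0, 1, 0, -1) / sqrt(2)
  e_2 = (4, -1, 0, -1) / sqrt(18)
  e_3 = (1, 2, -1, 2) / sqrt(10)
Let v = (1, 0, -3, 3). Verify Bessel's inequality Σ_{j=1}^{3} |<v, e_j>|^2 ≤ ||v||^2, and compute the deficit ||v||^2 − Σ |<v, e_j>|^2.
Σ |<v, e_j>|^2 = 131/9; ||v||^2 = 19; deficit = 40/9

Write each e_j = u_j / sqrt(<u_j, u_j>) where u_j is the displayed integer vector. Then <v, e_j> = <v, u_j> / sqrt(<u_j, u_j>), so |<v, e_j>|^2 = <v, u_j>^2 / <u_j, u_j>.
Coefficients: <v, e_1> = -3/sqrt(2), <v, e_2> = 1/sqrt(18), <v, e_3> = 10/sqrt(10).
Square and sum: Σ |<v, e_j>|^2 = 131/9.
Compute ||v||^2 = v·v = 19.
Deficit = 19 − 131/9 = 40/9 ≥ 0, confirming Bessel's inequality. (The deficit equals ||v − Σ <v,e_j> e_j||^2, the squared distance from v to span{e_j}.)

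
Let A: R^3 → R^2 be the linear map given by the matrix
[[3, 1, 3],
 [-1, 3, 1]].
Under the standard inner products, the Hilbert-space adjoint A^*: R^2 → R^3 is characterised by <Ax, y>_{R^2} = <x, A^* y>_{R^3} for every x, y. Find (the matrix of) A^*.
A^* = A^T =
[[3, -1],
 [1, 3],
 [3, 1]]

For real matrices with standard dot products, the defining identity <Ax, y> = <x, A^* y> gives (Ax)^T y = x^T (A^*) y, i.e. x^T A^T y = x^T (A^*) y. Since this holds for all x, y, we must have A^* = A^T. Therefore
A^* =
[[3, -1],
 [1, 3],
 [3, 1]].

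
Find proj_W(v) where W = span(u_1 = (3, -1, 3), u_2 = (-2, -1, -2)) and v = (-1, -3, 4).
proj_W(v) = (3/2, -3, 3/2)

Set up U = [u_1 | ... | u_2] ∈ R^(3×2). The projector onto W = col(U) is P = U (U^T U)^(-1) U^T.
Compute U^T U =
  [19, -11]
  [-11, 9],
and U^T v = (12, -3).
Solve U^T U · c = U^T v for the coefficients: c = (3/2, 3/2). The projection is proj_W(v) = U c.
Check: (v - proj_W(v)) · u_1 = 0  (should be 0).
Check: (v - proj_W(v)) · u_2 = 0  (should be 0).
Result: proj_W(v) = (3/2, -3, 3/2).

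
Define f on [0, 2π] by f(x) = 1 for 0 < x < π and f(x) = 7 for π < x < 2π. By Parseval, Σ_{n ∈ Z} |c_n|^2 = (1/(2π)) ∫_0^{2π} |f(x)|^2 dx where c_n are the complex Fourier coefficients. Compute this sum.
Σ |c_n|^2 = 25

Parseval equates the L^2 energy of f (normalised by 1/(2π)) with the ℓ^2 sum of its Fourier coefficients: (1/(2π)) ∫_0^{2π} |f|^2 = Σ |c_n|^2.
Compute the left side: (1/(2π)) [∫_0^π 1^2 dx + ∫_π^{2π} 7^2 dx] = (1/(2π)) · (1π + 49π) = (1 + 49)/2 = 25.
So Σ_{n ∈ Z} |c_n|^2 = 25.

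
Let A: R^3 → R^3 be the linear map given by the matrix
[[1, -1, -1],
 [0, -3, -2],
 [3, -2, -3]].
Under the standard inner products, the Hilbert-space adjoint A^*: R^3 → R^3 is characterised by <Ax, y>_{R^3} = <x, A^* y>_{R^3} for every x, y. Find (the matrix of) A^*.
A^* = A^T =
[[1, 0, 3],
 [-1, -3, -2],
 [-1, -2, -3]]

For real matrices with standard dot products, the defining identity <Ax, y> = <x, A^* y> gives (Ax)^T y = x^T (A^*) y, i.e. x^T A^T y = x^T (A^*) y. Since this holds for all x, y, we must have A^* = A^T. Therefore
A^* =
[[1, 0, 3],
 [-1, -3, -2],
 [-1, -2, -3]].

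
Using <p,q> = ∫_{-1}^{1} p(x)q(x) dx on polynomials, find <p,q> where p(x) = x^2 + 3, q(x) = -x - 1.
<p,q> = -20/3

Expand the product: p(x)·q(x) = -x^3 - x^2 - 3*x - 3.
∫_{-1}^{1} of each monomial x^k gives [2/(k+1) if k even, 0 if k odd]. Integrating term-by-term (or equivalently evaluating the antiderivative F(x) = -x^4/4 - x^3/3 - 3*x^2/2 - 3*x at the endpoints):
  F(1) − F(−1) = -61/12 − (19/12) = -20/3.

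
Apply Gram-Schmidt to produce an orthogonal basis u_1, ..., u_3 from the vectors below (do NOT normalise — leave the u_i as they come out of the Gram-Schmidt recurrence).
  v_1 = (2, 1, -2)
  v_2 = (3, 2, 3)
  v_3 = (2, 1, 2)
Orthogonal basis:
  u_1 = (2, 1, -2)
  u_2 = (23/9, 16/9, 31/9)
  u_3 = (14/97, -24/97, 2/97)

Apply the Gram-Schmidt recurrence
  u_1 = v_1
  u_i = v_i − Σ_{j<i} ((v_i · u_j) / (u_j · u_j)) · u_j.

Step by step this gives:
  u_1 = (2, 1, -2)
  u_2 = (23/9, 16/9, 31/9)
  u_3 = (14/97, -24/97, 2/97)

Orthogonality check:
  u_2 · u_1 = 0 (should be 0)
  u_3 · u_1 = 0 (should be 0)
  u_3 · u_2 = 0 (should be 0)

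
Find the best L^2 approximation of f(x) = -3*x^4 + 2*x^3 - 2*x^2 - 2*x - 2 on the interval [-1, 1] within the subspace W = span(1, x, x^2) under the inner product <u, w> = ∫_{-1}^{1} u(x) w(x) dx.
g(x) = -32*x^2/7 - 4*x/5 - 61/35

The best approximation g ∈ W is the orthogonal projection of f onto W. Writing g = a_0 + a_1 x + a_2 x^2, the coefficients solve the normal equations G · a = b where
  G_{ij} = <φ_i, φ_j> and b_i = <f, φ_i>, with φ_0 = 1, φ_1 = x, φ_2 = x^2.
G =
  [2, 0, 2/3]
  [0, 2/3, 0]
  [2/3, 0, 2/5],
b = (-98/15, -8/15, -314/105).
Solving gives a_0 = -61/35, a_1 = -4/5, a_2 = -32/7, so
  g(x) = -32*x^2/7 - 4*x/5 - 61/35.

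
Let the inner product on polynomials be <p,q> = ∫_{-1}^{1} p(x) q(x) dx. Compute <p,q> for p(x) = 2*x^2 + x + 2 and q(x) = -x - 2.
<p,q> = -34/3

Expand the product: p(x)·q(x) = -2*x^3 - 5*x^2 - 4*x - 4.
∫_{-1}^{1} of each monomial x^k gives [2/(k+1) if k even, 0 if k odd]. Integrating term-by-term (or equivalently evaluating the antiderivative F(x) = -x^4/2 - 5*x^3/3 - 2*x^2 - 4*x at the endpoints):
  F(1) − F(−1) = -49/6 − (19/6) = -34/3.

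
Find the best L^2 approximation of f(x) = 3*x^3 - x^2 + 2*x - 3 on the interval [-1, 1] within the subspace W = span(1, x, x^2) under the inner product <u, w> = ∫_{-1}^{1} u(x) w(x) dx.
g(x) = -x^2 + 19*x/5 - 3

The best approximation g ∈ W is the orthogonal projection of f onto W. Writing g = a_0 + a_1 x + a_2 x^2, the coefficients solve the normal equations G · a = b where
  G_{ij} = <φ_i, φ_j> and b_i = <f, φ_i>, with φ_0 = 1, φ_1 = x, φ_2 = x^2.
G =
  [2, 0, 2/3]
  [0, 2/3, 0]
  [2/3, 0, 2/5],
b = (-20/3, 38/15, -12/5).
Solving gives a_0 = -3, a_1 = 19/5, a_2 = -1, so
  g(x) = -x^2 + 19*x/5 - 3.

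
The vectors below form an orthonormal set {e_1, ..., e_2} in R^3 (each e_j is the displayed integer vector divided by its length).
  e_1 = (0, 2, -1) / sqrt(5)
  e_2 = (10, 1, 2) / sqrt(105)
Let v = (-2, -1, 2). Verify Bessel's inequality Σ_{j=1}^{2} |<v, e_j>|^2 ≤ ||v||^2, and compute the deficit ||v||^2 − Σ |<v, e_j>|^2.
Σ |<v, e_j>|^2 = 125/21; ||v||^2 = 9; deficit = 64/21

Write each e_j = u_j / sqrt(<u_j, u_j>) where u_j is the displayed integer vector. Then <v, e_j> = <v, u_j> / sqrt(<u_j, u_j>), so |<v, e_j>|^2 = <v, u_j>^2 / <u_j, u_j>.
Coefficients: <v, e_1> = -4/sqrt(5), <v, e_2> = -17/sqrt(105).
Square and sum: Σ |<v, e_j>|^2 = 125/21.
Compute ||v||^2 = v·v = 9.
Deficit = 9 − 125/21 = 64/21 ≥ 0, confirming Bessel's inequality. (The deficit equals ||v − Σ <v,e_j> e_j||^2, the squared distance from v to span{e_j}.)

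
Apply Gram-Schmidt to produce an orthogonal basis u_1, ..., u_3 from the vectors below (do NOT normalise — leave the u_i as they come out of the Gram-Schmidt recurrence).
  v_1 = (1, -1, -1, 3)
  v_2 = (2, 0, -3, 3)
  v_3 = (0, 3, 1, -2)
Orthogonal basis:
  u_1 = (1, -1, -1, 3)
  u_2 = (5/6, 7/6, -11/6, -1/2)
  u_3 = (15/34, 55/34, 35/34, 25/34)

Apply the Gram-Schmidt recurrence
  u_1 = v_1
  u_i = v_i − Σ_{j<i} ((v_i · u_j) / (u_j · u_j)) · u_j.

Step by step this gives:
  u_1 = (1, -1, -1, 3)
  u_2 = (5/6, 7/6, -11/6, -1/2)
  u_3 = (15/34, 55/34, 35/34, 25/34)

Orthogonality check:
  u_2 · u_1 = 0 (should be 0)
  u_3 · u_1 = 0 (should be 0)
  u_3 · u_2 = 0 (should be 0)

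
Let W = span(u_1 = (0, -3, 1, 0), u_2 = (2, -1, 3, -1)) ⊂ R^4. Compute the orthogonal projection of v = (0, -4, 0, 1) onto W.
proj_W(v) = (-14/19, -74/19, 6/19, 7/19)

Set up U = [u_1 | ... | u_2] ∈ R^(4×2). The projector onto W = col(U) is P = U (U^T U)^(-1) U^T.
Compute U^T U =
  [10, 6]
  [6, 15],
and U^T v = (12, 3).
Solve U^T U · c = U^T v for the coefficients: c = (27/19, -7/19). The projection is proj_W(v) = U c.
Check: (v - proj_W(v)) · u_1 = 0  (should be 0).
Check: (v - proj_W(v)) · u_2 = 0  (should be 0).
Result: proj_W(v) = (-14/19, -74/19, 6/19, 7/19).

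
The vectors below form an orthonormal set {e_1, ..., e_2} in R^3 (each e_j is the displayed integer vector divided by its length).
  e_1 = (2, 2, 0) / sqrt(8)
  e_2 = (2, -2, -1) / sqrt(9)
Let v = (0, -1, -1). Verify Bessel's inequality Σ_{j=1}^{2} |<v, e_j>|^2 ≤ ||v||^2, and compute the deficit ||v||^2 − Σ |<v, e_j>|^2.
Σ |<v, e_j>|^2 = 3/2; ||v||^2 = 2; deficit = 1/2

Write each e_j = u_j / sqrt(<u_j, u_j>) where u_j is the displayed integer vector. Then <v, e_j> = <v, u_j> / sqrt(<u_j, u_j>), so |<v, e_j>|^2 = <v, u_j>^2 / <u_j, u_j>.
Coefficients: <v, e_1> = -2/sqrt(8), <v, e_2> = 3/sqrt(9).
Square and sum: Σ |<v, e_j>|^2 = 3/2.
Compute ||v||^2 = v·v = 2.
Deficit = 2 − 3/2 = 1/2 ≥ 0, confirming Bessel's inequality. (The deficit equals ||v − Σ <v,e_j> e_j||^2, the squared distance from v to span{e_j}.)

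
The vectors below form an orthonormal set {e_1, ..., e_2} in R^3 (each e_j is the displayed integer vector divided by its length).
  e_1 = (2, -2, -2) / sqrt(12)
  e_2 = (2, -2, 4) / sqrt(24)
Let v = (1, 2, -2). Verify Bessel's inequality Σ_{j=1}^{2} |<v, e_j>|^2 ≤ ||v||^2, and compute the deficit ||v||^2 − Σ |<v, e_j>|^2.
Σ |<v, e_j>|^2 = 9/2; ||v||^2 = 9; deficit = 9/2

Write each e_j = u_j / sqrt(<u_j, u_j>) where u_j is the displayed integer vector. Then <v, e_j> = <v, u_j> / sqrt(<u_j, u_j>), so |<v, e_j>|^2 = <v, u_j>^2 / <u_j, u_j>.
Coefficients: <v, e_1> = 2/sqrt(12), <v, e_2> = -10/sqrt(24).
Square and sum: Σ |<v, e_j>|^2 = 9/2.
Compute ||v||^2 = v·v = 9.
Deficit = 9 − 9/2 = 9/2 ≥ 0, confirming Bessel's inequality. (The deficit equals ||v − Σ <v,e_j> e_j||^2, the squared distance from v to span{e_j}.)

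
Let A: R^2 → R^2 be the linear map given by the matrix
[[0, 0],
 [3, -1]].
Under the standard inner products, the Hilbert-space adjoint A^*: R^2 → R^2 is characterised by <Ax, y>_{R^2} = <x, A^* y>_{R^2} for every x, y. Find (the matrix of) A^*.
A^* = A^T =
[[0, 3],
 [0, -1]]

For real matrices with standard dot products, the defining identity <Ax, y> = <x, A^* y> gives (Ax)^T y = x^T (A^*) y, i.e. x^T A^T y = x^T (A^*) y. Since this holds for all x, y, we must have A^* = A^T. Therefore
A^* =
[[0, 3],
 [0, -1]].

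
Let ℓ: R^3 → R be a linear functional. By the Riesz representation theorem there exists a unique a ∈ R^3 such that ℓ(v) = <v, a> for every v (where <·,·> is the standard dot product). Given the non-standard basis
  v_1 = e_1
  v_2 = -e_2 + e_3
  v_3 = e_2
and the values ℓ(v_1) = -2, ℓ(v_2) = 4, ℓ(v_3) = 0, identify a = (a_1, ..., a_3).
a = (-2, 0, 4)

Write a = (a_1, ..., a_3) in the standard basis. For each basis vector v_i, ℓ(v_i) = <v_i, a> is a linear equation in the a_j's. Collect the n equations into a matrix system V a = ℓ, where row i of V is v_i (expressed in the standard basis). Since V is invertible (lower-triangular with 1s on the diagonal, up to permutation), solve by back-substitution:
  V =
[[1, 0, 0],
 [0, -1, 1],
 [0, 1, 0]]
  V a = (-2, 4, 0)
Solving gives a = (-2, 0, 4).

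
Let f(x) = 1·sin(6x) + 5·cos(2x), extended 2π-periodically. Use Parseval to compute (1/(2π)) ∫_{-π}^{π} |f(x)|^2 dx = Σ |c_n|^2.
Σ |c_n|^2 = 13

Expand |f|^2 and use orthogonality of {sin(nx), cos(mx)} on [-π, π]:
  ∫_{-π}^{π} sin(nx)^2 dx = π, ∫ cos(mx)^2 dx = π, and cross terms integrate to 0.
So ∫_{-π}^{π} f(x)^2 dx = 1^2 · π + 5^2 · π = (1 + 25)π.
Divide by 2π: (1 + 25)/2 = 13.
By Parseval, this equals Σ |c_n|^2.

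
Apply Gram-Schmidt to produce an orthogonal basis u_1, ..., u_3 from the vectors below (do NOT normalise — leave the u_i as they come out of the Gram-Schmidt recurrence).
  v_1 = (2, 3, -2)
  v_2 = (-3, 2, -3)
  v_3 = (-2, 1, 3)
Orthogonal basis:
  u_1 = (2, 3, -2)
  u_2 = (-63/17, 16/17, -39/17)
  u_3 = (-305/338, 366/169, 61/26)

Apply the Gram-Schmidt recurrence
  u_1 = v_1
  u_i = v_i − Σ_{j<i} ((v_i · u_j) / (u_j · u_j)) · u_j.

Step by step this gives:
  u_1 = (2, 3, -2)
  u_2 = (-63/17, 16/17, -39/17)
  u_3 = (-305/338, 366/169, 61/26)

Orthogonality check:
  u_2 · u_1 = 0 (should be 0)
  u_3 · u_1 = 0 (should be 0)
  u_3 · u_2 = 0 (should be 0)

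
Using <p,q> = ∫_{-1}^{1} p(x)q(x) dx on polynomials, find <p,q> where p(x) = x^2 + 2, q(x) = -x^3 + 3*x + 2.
<p,q> = 28/3

Expand the product: p(x)·q(x) = -x^5 + x^3 + 2*x^2 + 6*x + 4.
∫_{-1}^{1} of each monomial x^k gives [2/(k+1) if k even, 0 if k odd]. Integrating term-by-term (or equivalently evaluating the antiderivative F(x) = -x^6/6 + x^4/4 + 2*x^3/3 + 3*x^2 + 4*x at the endpoints):
  F(1) − F(−1) = 31/4 − (-19/12) = 28/3.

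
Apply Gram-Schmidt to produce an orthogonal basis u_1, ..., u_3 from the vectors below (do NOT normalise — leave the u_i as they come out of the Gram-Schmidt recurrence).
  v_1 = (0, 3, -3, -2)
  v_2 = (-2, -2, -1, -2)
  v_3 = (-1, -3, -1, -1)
Orthogonal basis:
  u_1 = (0, 3, -3, -2)
  u_2 = (-2, -47/22, -19/22, -21/11)
  u_3 = (69/95, -58/95, -4/5, 27/95)

Apply the Gram-Schmidt recurrence
  u_1 = v_1
  u_i = v_i − Σ_{j<i} ((v_i · u_j) / (u_j · u_j)) · u_j.

Step by step this gives:
  u_1 = (0, 3, -3, -2)
  u_2 = (-2, -47/22, -19/22, -21/11)
  u_3 = (69/95, -58/95, -4/5, 27/95)

Orthogonality check:
  u_2 · u_1 = 0 (should be 0)
  u_3 · u_1 = 0 (should be 0)
  u_3 · u_2 = 0 (should be 0)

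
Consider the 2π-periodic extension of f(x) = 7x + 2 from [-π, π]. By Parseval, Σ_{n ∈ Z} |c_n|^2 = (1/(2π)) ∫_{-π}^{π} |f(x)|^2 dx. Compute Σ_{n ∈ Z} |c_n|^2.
Σ |c_n|^2 = 49π^2/3 + 4

Expand and integrate term by term over [-π, π]:
  ∫ (7x)^2 dx = 49·(2π^3/3); ∫ 2·7·(2)·x dx = 0 (odd integrand); ∫ 2^2 dx = 4·2π.
So (1/(2π)) ∫_{-π}^{π} (7x + 2)^2 dx = 49π^2/3 + 4 = 49π^2/3 + 4.
Parseval ⇒ Σ |c_n|^2 = 49π^2/3 + 4.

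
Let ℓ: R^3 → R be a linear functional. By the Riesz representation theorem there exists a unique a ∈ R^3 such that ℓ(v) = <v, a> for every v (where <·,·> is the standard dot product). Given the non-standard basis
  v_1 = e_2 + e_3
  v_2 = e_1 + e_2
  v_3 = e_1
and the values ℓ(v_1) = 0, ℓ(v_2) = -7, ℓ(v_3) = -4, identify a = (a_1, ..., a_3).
a = (-4, -3, 3)

Write a = (a_1, ..., a_3) in the standard basis. For each basis vector v_i, ℓ(v_i) = <v_i, a> is a linear equation in the a_j's. Collect the n equations into a matrix system V a = ℓ, where row i of V is v_i (expressed in the standard basis). Since V is invertible (lower-triangular with 1s on the diagonal, up to permutation), solve by back-substitution:
  V =
[[0, 1, 1],
 [1, 1, 0],
 [1, 0, 0]]
  V a = (0, -7, -4)
Solving gives a = (-4, -3, 3).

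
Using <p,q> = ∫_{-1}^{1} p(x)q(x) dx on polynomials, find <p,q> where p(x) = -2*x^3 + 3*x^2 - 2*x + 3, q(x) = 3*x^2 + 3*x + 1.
<p,q> = 56/5

Expand the product: p(x)·q(x) = -6*x^5 + 3*x^4 + x^3 + 6*x^2 + 7*x + 3.
∫_{-1}^{1} of each monomial x^k gives [2/(k+1) if k even, 0 if k odd]. Integrating term-by-term (or equivalently evaluating the antiderivative F(x) = -x^6 + 3*x^5/5 + x^4/4 + 2*x^3 + 7*x^2/2 + 3*x at the endpoints):
  F(1) − F(−1) = 167/20 − (-57/20) = 56/5.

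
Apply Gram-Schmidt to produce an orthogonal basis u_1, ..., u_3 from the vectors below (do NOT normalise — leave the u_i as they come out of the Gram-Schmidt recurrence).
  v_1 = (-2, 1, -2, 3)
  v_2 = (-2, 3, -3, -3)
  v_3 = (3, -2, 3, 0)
Orthogonal basis:
  u_1 = (-2, 1, -2, 3)
  u_2 = (-14/9, 25/9, -23/9, -11/3)
  u_3 = (141/271, 116/271, -20/271, 42/271)

Apply the Gram-Schmidt recurrence
  u_1 = v_1
  u_i = v_i − Σ_{j<i} ((v_i · u_j) / (u_j · u_j)) · u_j.

Step by step this gives:
  u_1 = (-2, 1, -2, 3)
  u_2 = (-14/9, 25/9, -23/9, -11/3)
  u_3 = (141/271, 116/271, -20/271, 42/271)

Orthogonality check:
  u_2 · u_1 = 0 (should be 0)
  u_3 · u_1 = 0 (should be 0)
  u_3 · u_2 = 0 (should be 0)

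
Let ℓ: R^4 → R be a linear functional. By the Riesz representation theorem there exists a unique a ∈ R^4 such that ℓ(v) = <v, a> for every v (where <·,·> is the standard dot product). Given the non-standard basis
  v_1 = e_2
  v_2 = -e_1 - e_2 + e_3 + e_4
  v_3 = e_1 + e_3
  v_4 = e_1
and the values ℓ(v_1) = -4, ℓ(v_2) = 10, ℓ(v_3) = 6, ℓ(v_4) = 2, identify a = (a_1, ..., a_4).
a = (2, -4, 4, 4)

Write a = (a_1, ..., a_4) in the standard basis. For each basis vector v_i, ℓ(v_i) = <v_i, a> is a linear equation in the a_j's. Collect the n equations into a matrix system V a = ℓ, where row i of V is v_i (expressed in the standard basis). Since V is invertible (lower-triangular with 1s on the diagonal, up to permutation), solve by back-substitution:
  V =
[[0, 1, 0, 0],
 [-1, -1, 1, 1],
 [1, 0, 1, 0],
 [1, 0, 0, 0]]
  V a = (-4, 10, 6, 2)
Solving gives a = (2, -4, 4, 4).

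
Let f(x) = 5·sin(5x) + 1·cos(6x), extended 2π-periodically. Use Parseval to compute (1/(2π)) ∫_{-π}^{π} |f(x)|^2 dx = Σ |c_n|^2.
Σ |c_n|^2 = 13

Expand |f|^2 and use orthogonality of {sin(nx), cos(mx)} on [-π, π]:
  ∫_{-π}^{π} sin(nx)^2 dx = π, ∫ cos(mx)^2 dx = π, and cross terms integrate to 0.
So ∫_{-π}^{π} f(x)^2 dx = 5^2 · π + 1^2 · π = (25 + 1)π.
Divide by 2π: (25 + 1)/2 = 13.
By Parseval, this equals Σ |c_n|^2.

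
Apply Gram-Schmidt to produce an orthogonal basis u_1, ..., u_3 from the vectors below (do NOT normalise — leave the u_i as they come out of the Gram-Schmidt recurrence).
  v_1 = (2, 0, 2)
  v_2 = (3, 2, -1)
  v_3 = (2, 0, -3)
Orthogonal basis:
  u_1 = (2, 0, 2)
  u_2 = (2, 2, -2)
  u_3 = (5/6, -5/3, -5/6)

Apply the Gram-Schmidt recurrence
  u_1 = v_1
  u_i = v_i − Σ_{j<i} ((v_i · u_j) / (u_j · u_j)) · u_j.

Step by step this gives:
  u_1 = (2, 0, 2)
  u_2 = (2, 2, -2)
  u_3 = (5/6, -5/3, -5/6)

Orthogonality check:
  u_2 · u_1 = 0 (should be 0)
  u_3 · u_1 = 0 (should be 0)
  u_3 · u_2 = 0 (should be 0)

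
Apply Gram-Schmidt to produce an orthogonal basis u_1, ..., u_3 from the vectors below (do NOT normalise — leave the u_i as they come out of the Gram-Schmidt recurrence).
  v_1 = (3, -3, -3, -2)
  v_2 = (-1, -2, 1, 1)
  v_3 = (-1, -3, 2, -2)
Orthogonal basis:
  u_1 = (3, -3, -3, -2)
  u_2 = (-25/31, -68/31, 25/31, 27/31)
  u_3 = (-38/71, -21/71, 109/71, -189/71)

Apply the Gram-Schmidt recurrence
  u_1 = v_1
  u_i = v_i − Σ_{j<i} ((v_i · u_j) / (u_j · u_j)) · u_j.

Step by step this gives:
  u_1 = (3, -3, -3, -2)
  u_2 = (-25/31, -68/31, 25/31, 27/31)
  u_3 = (-38/71, -21/71, 109/71, -189/71)

Orthogonality check:
  u_2 · u_1 = 0 (should be 0)
  u_3 · u_1 = 0 (should be 0)
  u_3 · u_2 = 0 (should be 0)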